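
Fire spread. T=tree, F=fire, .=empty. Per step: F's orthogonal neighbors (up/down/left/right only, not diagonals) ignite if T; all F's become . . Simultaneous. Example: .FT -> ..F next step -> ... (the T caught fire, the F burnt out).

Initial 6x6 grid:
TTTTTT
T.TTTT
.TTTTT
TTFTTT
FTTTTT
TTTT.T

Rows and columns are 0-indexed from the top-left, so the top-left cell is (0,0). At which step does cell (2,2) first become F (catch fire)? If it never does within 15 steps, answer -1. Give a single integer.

Step 1: cell (2,2)='F' (+7 fires, +2 burnt)
  -> target ignites at step 1
Step 2: cell (2,2)='.' (+7 fires, +7 burnt)
Step 3: cell (2,2)='.' (+6 fires, +7 burnt)
Step 4: cell (2,2)='.' (+5 fires, +6 burnt)
Step 5: cell (2,2)='.' (+4 fires, +5 burnt)
Step 6: cell (2,2)='.' (+2 fires, +4 burnt)
Step 7: cell (2,2)='.' (+0 fires, +2 burnt)
  fire out at step 7

1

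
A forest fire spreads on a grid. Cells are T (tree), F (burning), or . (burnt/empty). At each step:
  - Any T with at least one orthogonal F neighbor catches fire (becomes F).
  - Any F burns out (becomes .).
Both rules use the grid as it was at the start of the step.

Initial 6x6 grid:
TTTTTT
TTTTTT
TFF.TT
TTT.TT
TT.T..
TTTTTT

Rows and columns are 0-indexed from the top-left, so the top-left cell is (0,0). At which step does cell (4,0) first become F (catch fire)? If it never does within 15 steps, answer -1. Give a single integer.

Step 1: cell (4,0)='T' (+5 fires, +2 burnt)
Step 2: cell (4,0)='T' (+6 fires, +5 burnt)
Step 3: cell (4,0)='F' (+5 fires, +6 burnt)
  -> target ignites at step 3
Step 4: cell (4,0)='.' (+5 fires, +5 burnt)
Step 5: cell (4,0)='.' (+4 fires, +5 burnt)
Step 6: cell (4,0)='.' (+3 fires, +4 burnt)
Step 7: cell (4,0)='.' (+1 fires, +3 burnt)
Step 8: cell (4,0)='.' (+0 fires, +1 burnt)
  fire out at step 8

3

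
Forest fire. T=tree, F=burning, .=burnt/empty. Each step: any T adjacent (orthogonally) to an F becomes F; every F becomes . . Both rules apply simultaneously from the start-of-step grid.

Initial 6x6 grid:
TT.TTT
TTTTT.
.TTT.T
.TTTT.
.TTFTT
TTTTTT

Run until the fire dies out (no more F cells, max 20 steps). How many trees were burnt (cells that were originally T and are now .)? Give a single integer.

Answer: 27

Derivation:
Step 1: +4 fires, +1 burnt (F count now 4)
Step 2: +7 fires, +4 burnt (F count now 7)
Step 3: +5 fires, +7 burnt (F count now 5)
Step 4: +5 fires, +5 burnt (F count now 5)
Step 5: +2 fires, +5 burnt (F count now 2)
Step 6: +3 fires, +2 burnt (F count now 3)
Step 7: +1 fires, +3 burnt (F count now 1)
Step 8: +0 fires, +1 burnt (F count now 0)
Fire out after step 8
Initially T: 28, now '.': 35
Total burnt (originally-T cells now '.'): 27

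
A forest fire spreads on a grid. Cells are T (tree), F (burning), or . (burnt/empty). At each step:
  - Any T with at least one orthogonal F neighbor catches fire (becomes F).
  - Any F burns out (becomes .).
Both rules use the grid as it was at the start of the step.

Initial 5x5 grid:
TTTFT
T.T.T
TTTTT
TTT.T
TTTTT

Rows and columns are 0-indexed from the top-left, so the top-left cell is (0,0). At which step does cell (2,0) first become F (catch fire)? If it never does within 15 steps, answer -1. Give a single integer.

Step 1: cell (2,0)='T' (+2 fires, +1 burnt)
Step 2: cell (2,0)='T' (+3 fires, +2 burnt)
Step 3: cell (2,0)='T' (+3 fires, +3 burnt)
Step 4: cell (2,0)='T' (+5 fires, +3 burnt)
Step 5: cell (2,0)='F' (+4 fires, +5 burnt)
  -> target ignites at step 5
Step 6: cell (2,0)='.' (+3 fires, +4 burnt)
Step 7: cell (2,0)='.' (+1 fires, +3 burnt)
Step 8: cell (2,0)='.' (+0 fires, +1 burnt)
  fire out at step 8

5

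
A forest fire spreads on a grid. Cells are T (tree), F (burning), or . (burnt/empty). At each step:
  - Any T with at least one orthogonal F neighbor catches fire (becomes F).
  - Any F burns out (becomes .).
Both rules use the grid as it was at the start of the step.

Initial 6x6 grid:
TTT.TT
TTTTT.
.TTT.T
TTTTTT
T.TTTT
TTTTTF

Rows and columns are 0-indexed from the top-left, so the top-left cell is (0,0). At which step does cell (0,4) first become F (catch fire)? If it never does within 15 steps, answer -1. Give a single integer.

Step 1: cell (0,4)='T' (+2 fires, +1 burnt)
Step 2: cell (0,4)='T' (+3 fires, +2 burnt)
Step 3: cell (0,4)='T' (+4 fires, +3 burnt)
Step 4: cell (0,4)='T' (+3 fires, +4 burnt)
Step 5: cell (0,4)='T' (+3 fires, +3 burnt)
Step 6: cell (0,4)='T' (+4 fires, +3 burnt)
Step 7: cell (0,4)='T' (+4 fires, +4 burnt)
Step 8: cell (0,4)='F' (+3 fires, +4 burnt)
  -> target ignites at step 8
Step 9: cell (0,4)='.' (+3 fires, +3 burnt)
Step 10: cell (0,4)='.' (+1 fires, +3 burnt)
Step 11: cell (0,4)='.' (+0 fires, +1 burnt)
  fire out at step 11

8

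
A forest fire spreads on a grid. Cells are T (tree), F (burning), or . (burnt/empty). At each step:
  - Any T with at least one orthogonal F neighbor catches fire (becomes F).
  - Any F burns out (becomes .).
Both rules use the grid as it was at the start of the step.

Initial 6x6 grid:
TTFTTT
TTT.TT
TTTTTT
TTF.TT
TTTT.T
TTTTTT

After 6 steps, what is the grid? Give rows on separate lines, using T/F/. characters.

Step 1: 6 trees catch fire, 2 burn out
  TF.FTT
  TTF.TT
  TTFTTT
  TF..TT
  TTFT.T
  TTTTTT
Step 2: 9 trees catch fire, 6 burn out
  F...FT
  TF..TT
  TF.FTT
  F...TT
  TF.F.T
  TTFTTT
Step 3: 8 trees catch fire, 9 burn out
  .....F
  F...FT
  F...FT
  ....TT
  F....T
  TF.FTT
Step 4: 5 trees catch fire, 8 burn out
  ......
  .....F
  .....F
  ....FT
  .....T
  F...FT
Step 5: 2 trees catch fire, 5 burn out
  ......
  ......
  ......
  .....F
  .....T
  .....F
Step 6: 1 trees catch fire, 2 burn out
  ......
  ......
  ......
  ......
  .....F
  ......

......
......
......
......
.....F
......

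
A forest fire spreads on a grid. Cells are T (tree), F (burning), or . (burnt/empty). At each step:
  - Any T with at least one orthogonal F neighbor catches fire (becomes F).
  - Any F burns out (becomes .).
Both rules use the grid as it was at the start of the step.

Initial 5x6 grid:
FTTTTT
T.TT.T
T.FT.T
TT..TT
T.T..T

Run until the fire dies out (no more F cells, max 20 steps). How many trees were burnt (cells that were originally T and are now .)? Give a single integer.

Step 1: +4 fires, +2 burnt (F count now 4)
Step 2: +3 fires, +4 burnt (F count now 3)
Step 3: +2 fires, +3 burnt (F count now 2)
Step 4: +3 fires, +2 burnt (F count now 3)
Step 5: +1 fires, +3 burnt (F count now 1)
Step 6: +1 fires, +1 burnt (F count now 1)
Step 7: +1 fires, +1 burnt (F count now 1)
Step 8: +1 fires, +1 burnt (F count now 1)
Step 9: +2 fires, +1 burnt (F count now 2)
Step 10: +0 fires, +2 burnt (F count now 0)
Fire out after step 10
Initially T: 19, now '.': 29
Total burnt (originally-T cells now '.'): 18

Answer: 18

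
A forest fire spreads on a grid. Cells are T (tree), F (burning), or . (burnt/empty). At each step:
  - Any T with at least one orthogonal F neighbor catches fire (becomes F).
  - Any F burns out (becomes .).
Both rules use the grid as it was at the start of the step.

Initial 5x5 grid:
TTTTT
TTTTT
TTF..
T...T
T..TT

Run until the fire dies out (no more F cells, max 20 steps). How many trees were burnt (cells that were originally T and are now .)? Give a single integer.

Answer: 14

Derivation:
Step 1: +2 fires, +1 burnt (F count now 2)
Step 2: +4 fires, +2 burnt (F count now 4)
Step 3: +5 fires, +4 burnt (F count now 5)
Step 4: +3 fires, +5 burnt (F count now 3)
Step 5: +0 fires, +3 burnt (F count now 0)
Fire out after step 5
Initially T: 17, now '.': 22
Total burnt (originally-T cells now '.'): 14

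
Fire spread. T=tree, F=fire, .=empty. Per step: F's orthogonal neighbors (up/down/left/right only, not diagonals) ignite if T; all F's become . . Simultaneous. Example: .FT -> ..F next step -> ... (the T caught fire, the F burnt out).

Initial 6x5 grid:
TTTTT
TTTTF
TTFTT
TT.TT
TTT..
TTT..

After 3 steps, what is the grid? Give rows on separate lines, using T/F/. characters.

Step 1: 6 trees catch fire, 2 burn out
  TTTTF
  TTFF.
  TF.FF
  TT.TT
  TTT..
  TTT..
Step 2: 7 trees catch fire, 6 burn out
  TTFF.
  TF...
  F....
  TF.FF
  TTT..
  TTT..
Step 3: 4 trees catch fire, 7 burn out
  TF...
  F....
  .....
  F....
  TFT..
  TTT..

TF...
F....
.....
F....
TFT..
TTT..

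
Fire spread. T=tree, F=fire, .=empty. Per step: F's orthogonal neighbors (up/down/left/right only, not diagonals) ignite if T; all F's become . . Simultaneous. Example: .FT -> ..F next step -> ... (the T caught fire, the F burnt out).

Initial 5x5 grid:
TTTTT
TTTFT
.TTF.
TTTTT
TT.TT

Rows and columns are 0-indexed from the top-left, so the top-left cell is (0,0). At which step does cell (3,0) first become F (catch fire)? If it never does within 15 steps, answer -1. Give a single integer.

Step 1: cell (3,0)='T' (+5 fires, +2 burnt)
Step 2: cell (3,0)='T' (+7 fires, +5 burnt)
Step 3: cell (3,0)='T' (+4 fires, +7 burnt)
Step 4: cell (3,0)='F' (+3 fires, +4 burnt)
  -> target ignites at step 4
Step 5: cell (3,0)='.' (+1 fires, +3 burnt)
Step 6: cell (3,0)='.' (+0 fires, +1 burnt)
  fire out at step 6

4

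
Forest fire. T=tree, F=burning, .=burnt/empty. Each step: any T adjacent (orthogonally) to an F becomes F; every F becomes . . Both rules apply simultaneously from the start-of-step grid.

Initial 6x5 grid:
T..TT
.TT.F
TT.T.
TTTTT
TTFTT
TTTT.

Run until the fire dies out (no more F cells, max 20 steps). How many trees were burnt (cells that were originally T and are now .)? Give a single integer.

Answer: 20

Derivation:
Step 1: +5 fires, +2 burnt (F count now 5)
Step 2: +7 fires, +5 burnt (F count now 7)
Step 3: +5 fires, +7 burnt (F count now 5)
Step 4: +2 fires, +5 burnt (F count now 2)
Step 5: +1 fires, +2 burnt (F count now 1)
Step 6: +0 fires, +1 burnt (F count now 0)
Fire out after step 6
Initially T: 21, now '.': 29
Total burnt (originally-T cells now '.'): 20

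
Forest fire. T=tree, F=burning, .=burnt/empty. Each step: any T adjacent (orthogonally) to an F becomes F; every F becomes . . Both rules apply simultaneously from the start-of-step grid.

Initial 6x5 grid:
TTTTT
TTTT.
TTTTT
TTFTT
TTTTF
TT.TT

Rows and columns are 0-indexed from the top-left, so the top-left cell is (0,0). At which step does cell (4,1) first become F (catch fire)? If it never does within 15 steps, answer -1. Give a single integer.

Step 1: cell (4,1)='T' (+7 fires, +2 burnt)
Step 2: cell (4,1)='F' (+7 fires, +7 burnt)
  -> target ignites at step 2
Step 3: cell (4,1)='.' (+6 fires, +7 burnt)
Step 4: cell (4,1)='.' (+4 fires, +6 burnt)
Step 5: cell (4,1)='.' (+2 fires, +4 burnt)
Step 6: cell (4,1)='.' (+0 fires, +2 burnt)
  fire out at step 6

2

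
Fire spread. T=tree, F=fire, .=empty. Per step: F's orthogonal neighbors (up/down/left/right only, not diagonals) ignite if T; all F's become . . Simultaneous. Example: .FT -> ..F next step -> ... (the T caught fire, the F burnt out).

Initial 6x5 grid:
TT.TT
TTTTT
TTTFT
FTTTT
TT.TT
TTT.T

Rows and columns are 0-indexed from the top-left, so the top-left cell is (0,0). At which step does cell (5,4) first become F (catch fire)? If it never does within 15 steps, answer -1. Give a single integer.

Step 1: cell (5,4)='T' (+7 fires, +2 burnt)
Step 2: cell (5,4)='T' (+10 fires, +7 burnt)
Step 3: cell (5,4)='T' (+5 fires, +10 burnt)
Step 4: cell (5,4)='F' (+3 fires, +5 burnt)
  -> target ignites at step 4
Step 5: cell (5,4)='.' (+0 fires, +3 burnt)
  fire out at step 5

4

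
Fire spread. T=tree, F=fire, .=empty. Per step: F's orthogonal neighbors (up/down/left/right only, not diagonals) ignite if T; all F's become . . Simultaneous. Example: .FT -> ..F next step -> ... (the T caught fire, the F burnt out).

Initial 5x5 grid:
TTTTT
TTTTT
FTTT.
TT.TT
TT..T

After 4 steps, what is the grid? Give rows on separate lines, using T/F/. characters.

Step 1: 3 trees catch fire, 1 burn out
  TTTTT
  FTTTT
  .FTT.
  FT.TT
  TT..T
Step 2: 5 trees catch fire, 3 burn out
  FTTTT
  .FTTT
  ..FT.
  .F.TT
  FT..T
Step 3: 4 trees catch fire, 5 burn out
  .FTTT
  ..FTT
  ...F.
  ...TT
  .F..T
Step 4: 3 trees catch fire, 4 burn out
  ..FTT
  ...FT
  .....
  ...FT
  ....T

..FTT
...FT
.....
...FT
....T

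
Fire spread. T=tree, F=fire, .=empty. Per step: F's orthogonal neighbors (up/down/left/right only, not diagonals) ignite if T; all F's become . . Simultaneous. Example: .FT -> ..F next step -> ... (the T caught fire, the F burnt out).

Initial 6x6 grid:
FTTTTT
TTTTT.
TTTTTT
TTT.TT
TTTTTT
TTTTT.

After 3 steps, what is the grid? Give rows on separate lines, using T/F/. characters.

Step 1: 2 trees catch fire, 1 burn out
  .FTTTT
  FTTTT.
  TTTTTT
  TTT.TT
  TTTTTT
  TTTTT.
Step 2: 3 trees catch fire, 2 burn out
  ..FTTT
  .FTTT.
  FTTTTT
  TTT.TT
  TTTTTT
  TTTTT.
Step 3: 4 trees catch fire, 3 burn out
  ...FTT
  ..FTT.
  .FTTTT
  FTT.TT
  TTTTTT
  TTTTT.

...FTT
..FTT.
.FTTTT
FTT.TT
TTTTTT
TTTTT.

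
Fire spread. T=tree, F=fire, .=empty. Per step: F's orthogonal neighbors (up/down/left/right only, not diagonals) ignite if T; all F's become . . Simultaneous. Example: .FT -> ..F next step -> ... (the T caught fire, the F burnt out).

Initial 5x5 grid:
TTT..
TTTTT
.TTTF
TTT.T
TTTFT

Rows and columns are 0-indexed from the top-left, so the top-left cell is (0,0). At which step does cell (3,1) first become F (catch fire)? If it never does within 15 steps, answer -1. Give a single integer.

Step 1: cell (3,1)='T' (+5 fires, +2 burnt)
Step 2: cell (3,1)='T' (+4 fires, +5 burnt)
Step 3: cell (3,1)='F' (+4 fires, +4 burnt)
  -> target ignites at step 3
Step 4: cell (3,1)='.' (+3 fires, +4 burnt)
Step 5: cell (3,1)='.' (+2 fires, +3 burnt)
Step 6: cell (3,1)='.' (+1 fires, +2 burnt)
Step 7: cell (3,1)='.' (+0 fires, +1 burnt)
  fire out at step 7

3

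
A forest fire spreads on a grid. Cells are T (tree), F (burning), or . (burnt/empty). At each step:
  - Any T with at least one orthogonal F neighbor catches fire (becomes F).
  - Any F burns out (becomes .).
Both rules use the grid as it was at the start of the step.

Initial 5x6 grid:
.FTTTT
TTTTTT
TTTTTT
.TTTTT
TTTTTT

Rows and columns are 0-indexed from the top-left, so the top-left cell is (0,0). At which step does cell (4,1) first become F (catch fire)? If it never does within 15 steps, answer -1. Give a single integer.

Step 1: cell (4,1)='T' (+2 fires, +1 burnt)
Step 2: cell (4,1)='T' (+4 fires, +2 burnt)
Step 3: cell (4,1)='T' (+5 fires, +4 burnt)
Step 4: cell (4,1)='F' (+5 fires, +5 burnt)
  -> target ignites at step 4
Step 5: cell (4,1)='.' (+5 fires, +5 burnt)
Step 6: cell (4,1)='.' (+3 fires, +5 burnt)
Step 7: cell (4,1)='.' (+2 fires, +3 burnt)
Step 8: cell (4,1)='.' (+1 fires, +2 burnt)
Step 9: cell (4,1)='.' (+0 fires, +1 burnt)
  fire out at step 9

4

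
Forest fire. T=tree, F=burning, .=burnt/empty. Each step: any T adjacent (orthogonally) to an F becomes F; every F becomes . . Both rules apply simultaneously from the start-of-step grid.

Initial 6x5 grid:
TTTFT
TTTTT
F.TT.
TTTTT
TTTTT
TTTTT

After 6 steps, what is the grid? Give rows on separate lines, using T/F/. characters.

Step 1: 5 trees catch fire, 2 burn out
  TTF.F
  FTTFT
  ..TT.
  FTTTT
  TTTTT
  TTTTT
Step 2: 8 trees catch fire, 5 burn out
  FF...
  .FF.F
  ..TF.
  .FTTT
  FTTTT
  TTTTT
Step 3: 5 trees catch fire, 8 burn out
  .....
  .....
  ..F..
  ..FFT
  .FTTT
  FTTTT
Step 4: 4 trees catch fire, 5 burn out
  .....
  .....
  .....
  ....F
  ..FFT
  .FTTT
Step 5: 3 trees catch fire, 4 burn out
  .....
  .....
  .....
  .....
  ....F
  ..FFT
Step 6: 1 trees catch fire, 3 burn out
  .....
  .....
  .....
  .....
  .....
  ....F

.....
.....
.....
.....
.....
....F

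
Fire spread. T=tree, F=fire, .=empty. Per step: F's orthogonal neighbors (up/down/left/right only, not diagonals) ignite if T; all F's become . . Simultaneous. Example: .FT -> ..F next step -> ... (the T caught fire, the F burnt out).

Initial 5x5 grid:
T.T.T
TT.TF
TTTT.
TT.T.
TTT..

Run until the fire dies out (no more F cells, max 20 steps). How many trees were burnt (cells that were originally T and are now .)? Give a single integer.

Step 1: +2 fires, +1 burnt (F count now 2)
Step 2: +1 fires, +2 burnt (F count now 1)
Step 3: +2 fires, +1 burnt (F count now 2)
Step 4: +1 fires, +2 burnt (F count now 1)
Step 5: +3 fires, +1 burnt (F count now 3)
Step 6: +3 fires, +3 burnt (F count now 3)
Step 7: +3 fires, +3 burnt (F count now 3)
Step 8: +0 fires, +3 burnt (F count now 0)
Fire out after step 8
Initially T: 16, now '.': 24
Total burnt (originally-T cells now '.'): 15

Answer: 15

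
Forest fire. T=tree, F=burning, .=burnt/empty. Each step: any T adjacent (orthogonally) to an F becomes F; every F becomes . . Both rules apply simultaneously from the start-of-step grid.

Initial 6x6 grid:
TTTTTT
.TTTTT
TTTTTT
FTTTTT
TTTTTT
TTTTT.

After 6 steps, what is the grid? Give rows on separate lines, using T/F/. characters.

Step 1: 3 trees catch fire, 1 burn out
  TTTTTT
  .TTTTT
  FTTTTT
  .FTTTT
  FTTTTT
  TTTTT.
Step 2: 4 trees catch fire, 3 burn out
  TTTTTT
  .TTTTT
  .FTTTT
  ..FTTT
  .FTTTT
  FTTTT.
Step 3: 5 trees catch fire, 4 burn out
  TTTTTT
  .FTTTT
  ..FTTT
  ...FTT
  ..FTTT
  .FTTT.
Step 4: 6 trees catch fire, 5 burn out
  TFTTTT
  ..FTTT
  ...FTT
  ....FT
  ...FTT
  ..FTT.
Step 5: 7 trees catch fire, 6 burn out
  F.FTTT
  ...FTT
  ....FT
  .....F
  ....FT
  ...FT.
Step 6: 5 trees catch fire, 7 burn out
  ...FTT
  ....FT
  .....F
  ......
  .....F
  ....F.

...FTT
....FT
.....F
......
.....F
....F.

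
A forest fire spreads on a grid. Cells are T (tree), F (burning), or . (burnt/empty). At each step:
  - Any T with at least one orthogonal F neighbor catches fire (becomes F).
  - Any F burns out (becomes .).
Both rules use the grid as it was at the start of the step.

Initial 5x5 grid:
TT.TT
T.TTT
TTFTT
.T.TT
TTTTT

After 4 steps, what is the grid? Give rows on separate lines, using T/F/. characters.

Step 1: 3 trees catch fire, 1 burn out
  TT.TT
  T.FTT
  TF.FT
  .T.TT
  TTTTT
Step 2: 5 trees catch fire, 3 burn out
  TT.TT
  T..FT
  F...F
  .F.FT
  TTTTT
Step 3: 6 trees catch fire, 5 burn out
  TT.FT
  F...F
  .....
  ....F
  TFTFT
Step 4: 5 trees catch fire, 6 burn out
  FT..F
  .....
  .....
  .....
  F.F.F

FT..F
.....
.....
.....
F.F.F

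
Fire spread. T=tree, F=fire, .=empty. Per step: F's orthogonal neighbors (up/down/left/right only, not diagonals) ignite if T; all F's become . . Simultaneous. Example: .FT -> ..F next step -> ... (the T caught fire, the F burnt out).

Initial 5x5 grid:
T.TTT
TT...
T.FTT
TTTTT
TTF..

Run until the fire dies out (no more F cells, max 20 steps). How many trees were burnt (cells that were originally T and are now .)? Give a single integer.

Step 1: +3 fires, +2 burnt (F count now 3)
Step 2: +4 fires, +3 burnt (F count now 4)
Step 3: +2 fires, +4 burnt (F count now 2)
Step 4: +1 fires, +2 burnt (F count now 1)
Step 5: +1 fires, +1 burnt (F count now 1)
Step 6: +2 fires, +1 burnt (F count now 2)
Step 7: +0 fires, +2 burnt (F count now 0)
Fire out after step 7
Initially T: 16, now '.': 22
Total burnt (originally-T cells now '.'): 13

Answer: 13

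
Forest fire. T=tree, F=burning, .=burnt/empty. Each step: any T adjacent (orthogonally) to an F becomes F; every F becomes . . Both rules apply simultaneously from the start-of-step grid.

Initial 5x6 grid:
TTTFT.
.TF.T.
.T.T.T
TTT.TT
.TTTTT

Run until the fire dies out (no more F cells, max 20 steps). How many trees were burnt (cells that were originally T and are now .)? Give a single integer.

Step 1: +3 fires, +2 burnt (F count now 3)
Step 2: +3 fires, +3 burnt (F count now 3)
Step 3: +2 fires, +3 burnt (F count now 2)
Step 4: +3 fires, +2 burnt (F count now 3)
Step 5: +1 fires, +3 burnt (F count now 1)
Step 6: +1 fires, +1 burnt (F count now 1)
Step 7: +1 fires, +1 burnt (F count now 1)
Step 8: +2 fires, +1 burnt (F count now 2)
Step 9: +1 fires, +2 burnt (F count now 1)
Step 10: +1 fires, +1 burnt (F count now 1)
Step 11: +0 fires, +1 burnt (F count now 0)
Fire out after step 11
Initially T: 19, now '.': 29
Total burnt (originally-T cells now '.'): 18

Answer: 18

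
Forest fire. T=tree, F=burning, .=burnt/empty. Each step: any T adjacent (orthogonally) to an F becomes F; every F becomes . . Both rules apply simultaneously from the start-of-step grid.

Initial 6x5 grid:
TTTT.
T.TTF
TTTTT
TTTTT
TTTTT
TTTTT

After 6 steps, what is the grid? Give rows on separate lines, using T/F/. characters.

Step 1: 2 trees catch fire, 1 burn out
  TTTT.
  T.TF.
  TTTTF
  TTTTT
  TTTTT
  TTTTT
Step 2: 4 trees catch fire, 2 burn out
  TTTF.
  T.F..
  TTTF.
  TTTTF
  TTTTT
  TTTTT
Step 3: 4 trees catch fire, 4 burn out
  TTF..
  T....
  TTF..
  TTTF.
  TTTTF
  TTTTT
Step 4: 5 trees catch fire, 4 burn out
  TF...
  T....
  TF...
  TTF..
  TTTF.
  TTTTF
Step 5: 5 trees catch fire, 5 burn out
  F....
  T....
  F....
  TF...
  TTF..
  TTTF.
Step 6: 4 trees catch fire, 5 burn out
  .....
  F....
  .....
  F....
  TF...
  TTF..

.....
F....
.....
F....
TF...
TTF..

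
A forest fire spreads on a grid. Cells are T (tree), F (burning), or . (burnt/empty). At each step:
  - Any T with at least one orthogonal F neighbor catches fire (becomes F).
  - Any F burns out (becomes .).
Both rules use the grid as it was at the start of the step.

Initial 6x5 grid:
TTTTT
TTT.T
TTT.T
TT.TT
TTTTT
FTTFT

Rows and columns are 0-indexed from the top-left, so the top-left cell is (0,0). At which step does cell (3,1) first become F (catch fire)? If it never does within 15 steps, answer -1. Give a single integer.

Step 1: cell (3,1)='T' (+5 fires, +2 burnt)
Step 2: cell (3,1)='T' (+5 fires, +5 burnt)
Step 3: cell (3,1)='F' (+3 fires, +5 burnt)
  -> target ignites at step 3
Step 4: cell (3,1)='.' (+3 fires, +3 burnt)
Step 5: cell (3,1)='.' (+4 fires, +3 burnt)
Step 6: cell (3,1)='.' (+3 fires, +4 burnt)
Step 7: cell (3,1)='.' (+2 fires, +3 burnt)
Step 8: cell (3,1)='.' (+0 fires, +2 burnt)
  fire out at step 8

3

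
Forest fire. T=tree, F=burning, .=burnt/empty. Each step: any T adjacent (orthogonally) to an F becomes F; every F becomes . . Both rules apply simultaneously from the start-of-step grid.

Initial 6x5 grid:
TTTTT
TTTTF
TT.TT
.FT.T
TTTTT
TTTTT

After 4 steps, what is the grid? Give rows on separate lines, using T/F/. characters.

Step 1: 6 trees catch fire, 2 burn out
  TTTTF
  TTTF.
  TF.TF
  ..F.T
  TFTTT
  TTTTT
Step 2: 9 trees catch fire, 6 burn out
  TTTF.
  TFF..
  F..F.
  ....F
  F.FTT
  TFTTT
Step 3: 7 trees catch fire, 9 burn out
  TFF..
  F....
  .....
  .....
  ...FF
  F.FTT
Step 4: 3 trees catch fire, 7 burn out
  F....
  .....
  .....
  .....
  .....
  ...FF

F....
.....
.....
.....
.....
...FF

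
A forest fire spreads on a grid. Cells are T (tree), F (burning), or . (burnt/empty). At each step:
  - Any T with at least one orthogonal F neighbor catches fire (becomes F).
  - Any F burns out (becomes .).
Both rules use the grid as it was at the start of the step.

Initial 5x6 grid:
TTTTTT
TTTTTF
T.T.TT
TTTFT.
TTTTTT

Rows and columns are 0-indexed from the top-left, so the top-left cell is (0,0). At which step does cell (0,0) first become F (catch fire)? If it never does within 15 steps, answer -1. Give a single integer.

Step 1: cell (0,0)='T' (+6 fires, +2 burnt)
Step 2: cell (0,0)='T' (+7 fires, +6 burnt)
Step 3: cell (0,0)='T' (+5 fires, +7 burnt)
Step 4: cell (0,0)='T' (+4 fires, +5 burnt)
Step 5: cell (0,0)='T' (+2 fires, +4 burnt)
Step 6: cell (0,0)='F' (+1 fires, +2 burnt)
  -> target ignites at step 6
Step 7: cell (0,0)='.' (+0 fires, +1 burnt)
  fire out at step 7

6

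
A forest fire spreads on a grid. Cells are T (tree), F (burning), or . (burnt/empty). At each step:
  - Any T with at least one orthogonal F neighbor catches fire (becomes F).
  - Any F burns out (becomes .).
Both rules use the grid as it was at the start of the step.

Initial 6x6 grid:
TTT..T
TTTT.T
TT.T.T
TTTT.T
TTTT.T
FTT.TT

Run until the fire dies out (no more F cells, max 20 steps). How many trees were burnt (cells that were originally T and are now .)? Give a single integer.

Answer: 20

Derivation:
Step 1: +2 fires, +1 burnt (F count now 2)
Step 2: +3 fires, +2 burnt (F count now 3)
Step 3: +3 fires, +3 burnt (F count now 3)
Step 4: +4 fires, +3 burnt (F count now 4)
Step 5: +3 fires, +4 burnt (F count now 3)
Step 6: +3 fires, +3 burnt (F count now 3)
Step 7: +2 fires, +3 burnt (F count now 2)
Step 8: +0 fires, +2 burnt (F count now 0)
Fire out after step 8
Initially T: 27, now '.': 29
Total burnt (originally-T cells now '.'): 20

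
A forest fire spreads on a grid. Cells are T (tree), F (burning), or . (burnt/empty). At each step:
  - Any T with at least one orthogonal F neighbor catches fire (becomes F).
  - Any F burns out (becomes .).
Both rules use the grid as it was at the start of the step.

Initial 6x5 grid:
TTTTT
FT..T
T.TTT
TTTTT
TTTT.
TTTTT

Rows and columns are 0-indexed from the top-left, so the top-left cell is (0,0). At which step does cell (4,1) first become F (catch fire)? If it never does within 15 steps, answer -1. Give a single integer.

Step 1: cell (4,1)='T' (+3 fires, +1 burnt)
Step 2: cell (4,1)='T' (+2 fires, +3 burnt)
Step 3: cell (4,1)='T' (+3 fires, +2 burnt)
Step 4: cell (4,1)='F' (+4 fires, +3 burnt)
  -> target ignites at step 4
Step 5: cell (4,1)='.' (+5 fires, +4 burnt)
Step 6: cell (4,1)='.' (+5 fires, +5 burnt)
Step 7: cell (4,1)='.' (+2 fires, +5 burnt)
Step 8: cell (4,1)='.' (+1 fires, +2 burnt)
Step 9: cell (4,1)='.' (+0 fires, +1 burnt)
  fire out at step 9

4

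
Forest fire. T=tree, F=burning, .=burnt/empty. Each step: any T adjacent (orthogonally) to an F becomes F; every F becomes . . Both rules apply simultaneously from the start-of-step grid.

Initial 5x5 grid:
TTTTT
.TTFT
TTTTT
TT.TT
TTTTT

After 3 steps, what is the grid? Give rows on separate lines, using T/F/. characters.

Step 1: 4 trees catch fire, 1 burn out
  TTTFT
  .TF.F
  TTTFT
  TT.TT
  TTTTT
Step 2: 6 trees catch fire, 4 burn out
  TTF.F
  .F...
  TTF.F
  TT.FT
  TTTTT
Step 3: 4 trees catch fire, 6 burn out
  TF...
  .....
  TF...
  TT..F
  TTTFT

TF...
.....
TF...
TT..F
TTTFT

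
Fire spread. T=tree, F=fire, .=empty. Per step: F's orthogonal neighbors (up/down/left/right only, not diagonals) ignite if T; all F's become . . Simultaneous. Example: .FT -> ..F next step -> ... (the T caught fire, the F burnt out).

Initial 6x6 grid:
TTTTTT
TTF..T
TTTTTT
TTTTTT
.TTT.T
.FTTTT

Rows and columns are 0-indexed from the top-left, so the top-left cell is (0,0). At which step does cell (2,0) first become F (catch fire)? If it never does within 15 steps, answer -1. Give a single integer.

Step 1: cell (2,0)='T' (+5 fires, +2 burnt)
Step 2: cell (2,0)='T' (+9 fires, +5 burnt)
Step 3: cell (2,0)='F' (+8 fires, +9 burnt)
  -> target ignites at step 3
Step 4: cell (2,0)='.' (+4 fires, +8 burnt)
Step 5: cell (2,0)='.' (+3 fires, +4 burnt)
Step 6: cell (2,0)='.' (+0 fires, +3 burnt)
  fire out at step 6

3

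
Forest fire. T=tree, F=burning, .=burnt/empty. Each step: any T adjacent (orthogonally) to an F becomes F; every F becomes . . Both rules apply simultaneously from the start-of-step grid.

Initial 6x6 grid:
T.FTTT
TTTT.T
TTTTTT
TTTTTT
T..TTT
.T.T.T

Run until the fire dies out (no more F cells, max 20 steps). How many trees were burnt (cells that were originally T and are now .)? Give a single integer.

Answer: 27

Derivation:
Step 1: +2 fires, +1 burnt (F count now 2)
Step 2: +4 fires, +2 burnt (F count now 4)
Step 3: +5 fires, +4 burnt (F count now 5)
Step 4: +6 fires, +5 burnt (F count now 6)
Step 5: +4 fires, +6 burnt (F count now 4)
Step 6: +4 fires, +4 burnt (F count now 4)
Step 7: +1 fires, +4 burnt (F count now 1)
Step 8: +1 fires, +1 burnt (F count now 1)
Step 9: +0 fires, +1 burnt (F count now 0)
Fire out after step 9
Initially T: 28, now '.': 35
Total burnt (originally-T cells now '.'): 27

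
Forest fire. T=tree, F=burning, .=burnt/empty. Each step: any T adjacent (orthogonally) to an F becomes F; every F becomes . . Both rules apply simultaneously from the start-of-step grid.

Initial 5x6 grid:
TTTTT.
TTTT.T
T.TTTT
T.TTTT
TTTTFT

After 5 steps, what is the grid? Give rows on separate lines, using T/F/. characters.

Step 1: 3 trees catch fire, 1 burn out
  TTTTT.
  TTTT.T
  T.TTTT
  T.TTFT
  TTTF.F
Step 2: 4 trees catch fire, 3 burn out
  TTTTT.
  TTTT.T
  T.TTFT
  T.TF.F
  TTF...
Step 3: 4 trees catch fire, 4 burn out
  TTTTT.
  TTTT.T
  T.TF.F
  T.F...
  TF....
Step 4: 4 trees catch fire, 4 burn out
  TTTTT.
  TTTF.F
  T.F...
  T.....
  F.....
Step 5: 3 trees catch fire, 4 burn out
  TTTFT.
  TTF...
  T.....
  F.....
  ......

TTTFT.
TTF...
T.....
F.....
......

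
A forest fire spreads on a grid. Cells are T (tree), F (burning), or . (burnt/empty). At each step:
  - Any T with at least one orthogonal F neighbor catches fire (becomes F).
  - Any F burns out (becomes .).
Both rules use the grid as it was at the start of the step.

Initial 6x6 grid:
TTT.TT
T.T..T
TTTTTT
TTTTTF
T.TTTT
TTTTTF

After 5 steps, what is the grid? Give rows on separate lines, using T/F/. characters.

Step 1: 4 trees catch fire, 2 burn out
  TTT.TT
  T.T..T
  TTTTTF
  TTTTF.
  T.TTTF
  TTTTF.
Step 2: 5 trees catch fire, 4 burn out
  TTT.TT
  T.T..F
  TTTTF.
  TTTF..
  T.TTF.
  TTTF..
Step 3: 5 trees catch fire, 5 burn out
  TTT.TF
  T.T...
  TTTF..
  TTF...
  T.TF..
  TTF...
Step 4: 5 trees catch fire, 5 burn out
  TTT.F.
  T.T...
  TTF...
  TF....
  T.F...
  TF....
Step 5: 4 trees catch fire, 5 burn out
  TTT...
  T.F...
  TF....
  F.....
  T.....
  F.....

TTT...
T.F...
TF....
F.....
T.....
F.....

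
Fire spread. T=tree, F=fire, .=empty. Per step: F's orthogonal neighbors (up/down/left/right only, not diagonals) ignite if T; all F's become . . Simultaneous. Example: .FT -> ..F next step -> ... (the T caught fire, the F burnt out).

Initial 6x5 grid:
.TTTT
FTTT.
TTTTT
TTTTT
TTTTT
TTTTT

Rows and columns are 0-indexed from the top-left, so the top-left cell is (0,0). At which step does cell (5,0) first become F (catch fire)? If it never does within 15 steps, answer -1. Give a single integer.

Step 1: cell (5,0)='T' (+2 fires, +1 burnt)
Step 2: cell (5,0)='T' (+4 fires, +2 burnt)
Step 3: cell (5,0)='T' (+5 fires, +4 burnt)
Step 4: cell (5,0)='F' (+5 fires, +5 burnt)
  -> target ignites at step 4
Step 5: cell (5,0)='.' (+5 fires, +5 burnt)
Step 6: cell (5,0)='.' (+3 fires, +5 burnt)
Step 7: cell (5,0)='.' (+2 fires, +3 burnt)
Step 8: cell (5,0)='.' (+1 fires, +2 burnt)
Step 9: cell (5,0)='.' (+0 fires, +1 burnt)
  fire out at step 9

4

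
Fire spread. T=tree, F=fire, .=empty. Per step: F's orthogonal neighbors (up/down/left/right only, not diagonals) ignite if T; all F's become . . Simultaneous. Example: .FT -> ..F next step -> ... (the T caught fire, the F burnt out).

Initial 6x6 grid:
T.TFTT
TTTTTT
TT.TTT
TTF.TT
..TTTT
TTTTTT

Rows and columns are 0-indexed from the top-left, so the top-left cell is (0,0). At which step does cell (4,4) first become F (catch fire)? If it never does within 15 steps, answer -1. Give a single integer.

Step 1: cell (4,4)='T' (+5 fires, +2 burnt)
Step 2: cell (4,4)='T' (+8 fires, +5 burnt)
Step 3: cell (4,4)='F' (+7 fires, +8 burnt)
  -> target ignites at step 3
Step 4: cell (4,4)='.' (+6 fires, +7 burnt)
Step 5: cell (4,4)='.' (+3 fires, +6 burnt)
Step 6: cell (4,4)='.' (+0 fires, +3 burnt)
  fire out at step 6

3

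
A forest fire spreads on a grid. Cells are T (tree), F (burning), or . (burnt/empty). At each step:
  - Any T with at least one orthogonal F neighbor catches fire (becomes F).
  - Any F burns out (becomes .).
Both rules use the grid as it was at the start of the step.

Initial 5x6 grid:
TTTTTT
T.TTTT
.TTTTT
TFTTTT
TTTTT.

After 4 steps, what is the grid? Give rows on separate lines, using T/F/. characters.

Step 1: 4 trees catch fire, 1 burn out
  TTTTTT
  T.TTTT
  .FTTTT
  F.FTTT
  TFTTT.
Step 2: 4 trees catch fire, 4 burn out
  TTTTTT
  T.TTTT
  ..FTTT
  ...FTT
  F.FTT.
Step 3: 4 trees catch fire, 4 burn out
  TTTTTT
  T.FTTT
  ...FTT
  ....FT
  ...FT.
Step 4: 5 trees catch fire, 4 burn out
  TTFTTT
  T..FTT
  ....FT
  .....F
  ....F.

TTFTTT
T..FTT
....FT
.....F
....F.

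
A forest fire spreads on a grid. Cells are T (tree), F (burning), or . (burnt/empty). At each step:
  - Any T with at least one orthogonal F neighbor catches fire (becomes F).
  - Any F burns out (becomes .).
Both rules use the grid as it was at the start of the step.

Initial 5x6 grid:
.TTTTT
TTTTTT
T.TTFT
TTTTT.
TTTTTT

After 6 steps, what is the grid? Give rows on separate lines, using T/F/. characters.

Step 1: 4 trees catch fire, 1 burn out
  .TTTTT
  TTTTFT
  T.TF.F
  TTTTF.
  TTTTTT
Step 2: 6 trees catch fire, 4 burn out
  .TTTFT
  TTTF.F
  T.F...
  TTTF..
  TTTTFT
Step 3: 6 trees catch fire, 6 burn out
  .TTF.F
  TTF...
  T.....
  TTF...
  TTTF.F
Step 4: 4 trees catch fire, 6 burn out
  .TF...
  TF....
  T.....
  TF....
  TTF...
Step 5: 4 trees catch fire, 4 burn out
  .F....
  F.....
  T.....
  F.....
  TF....
Step 6: 2 trees catch fire, 4 burn out
  ......
  ......
  F.....
  ......
  F.....

......
......
F.....
......
F.....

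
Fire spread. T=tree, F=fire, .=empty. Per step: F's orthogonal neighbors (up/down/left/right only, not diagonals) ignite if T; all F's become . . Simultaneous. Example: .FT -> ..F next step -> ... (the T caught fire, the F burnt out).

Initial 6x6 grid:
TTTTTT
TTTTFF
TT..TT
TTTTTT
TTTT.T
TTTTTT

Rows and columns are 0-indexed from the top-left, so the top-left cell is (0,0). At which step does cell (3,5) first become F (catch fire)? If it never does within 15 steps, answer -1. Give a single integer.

Step 1: cell (3,5)='T' (+5 fires, +2 burnt)
Step 2: cell (3,5)='F' (+4 fires, +5 burnt)
  -> target ignites at step 2
Step 3: cell (3,5)='.' (+4 fires, +4 burnt)
Step 4: cell (3,5)='.' (+6 fires, +4 burnt)
Step 5: cell (3,5)='.' (+6 fires, +6 burnt)
Step 6: cell (3,5)='.' (+3 fires, +6 burnt)
Step 7: cell (3,5)='.' (+2 fires, +3 burnt)
Step 8: cell (3,5)='.' (+1 fires, +2 burnt)
Step 9: cell (3,5)='.' (+0 fires, +1 burnt)
  fire out at step 9

2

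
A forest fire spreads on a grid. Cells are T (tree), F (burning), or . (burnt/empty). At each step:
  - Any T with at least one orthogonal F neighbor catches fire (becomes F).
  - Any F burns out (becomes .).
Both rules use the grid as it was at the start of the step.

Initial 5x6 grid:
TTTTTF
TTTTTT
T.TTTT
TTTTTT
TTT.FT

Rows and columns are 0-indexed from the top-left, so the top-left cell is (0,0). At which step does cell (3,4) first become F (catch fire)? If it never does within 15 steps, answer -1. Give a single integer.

Step 1: cell (3,4)='F' (+4 fires, +2 burnt)
  -> target ignites at step 1
Step 2: cell (3,4)='.' (+6 fires, +4 burnt)
Step 3: cell (3,4)='.' (+4 fires, +6 burnt)
Step 4: cell (3,4)='.' (+5 fires, +4 burnt)
Step 5: cell (3,4)='.' (+4 fires, +5 burnt)
Step 6: cell (3,4)='.' (+3 fires, +4 burnt)
Step 7: cell (3,4)='.' (+0 fires, +3 burnt)
  fire out at step 7

1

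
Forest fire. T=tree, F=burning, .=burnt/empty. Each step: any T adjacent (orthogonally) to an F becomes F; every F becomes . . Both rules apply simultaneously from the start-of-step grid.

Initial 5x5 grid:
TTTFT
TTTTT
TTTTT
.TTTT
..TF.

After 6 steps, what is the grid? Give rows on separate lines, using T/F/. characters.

Step 1: 5 trees catch fire, 2 burn out
  TTF.F
  TTTFT
  TTTTT
  .TTFT
  ..F..
Step 2: 6 trees catch fire, 5 burn out
  TF...
  TTF.F
  TTTFT
  .TF.F
  .....
Step 3: 5 trees catch fire, 6 burn out
  F....
  TF...
  TTF.F
  .F...
  .....
Step 4: 2 trees catch fire, 5 burn out
  .....
  F....
  TF...
  .....
  .....
Step 5: 1 trees catch fire, 2 burn out
  .....
  .....
  F....
  .....
  .....
Step 6: 0 trees catch fire, 1 burn out
  .....
  .....
  .....
  .....
  .....

.....
.....
.....
.....
.....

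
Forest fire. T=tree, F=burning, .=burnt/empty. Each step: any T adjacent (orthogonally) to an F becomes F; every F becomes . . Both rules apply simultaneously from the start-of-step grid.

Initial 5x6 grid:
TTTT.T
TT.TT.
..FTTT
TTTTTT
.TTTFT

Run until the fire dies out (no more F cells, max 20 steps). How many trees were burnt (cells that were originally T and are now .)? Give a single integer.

Step 1: +5 fires, +2 burnt (F count now 5)
Step 2: +6 fires, +5 burnt (F count now 6)
Step 3: +5 fires, +6 burnt (F count now 5)
Step 4: +1 fires, +5 burnt (F count now 1)
Step 5: +1 fires, +1 burnt (F count now 1)
Step 6: +2 fires, +1 burnt (F count now 2)
Step 7: +1 fires, +2 burnt (F count now 1)
Step 8: +0 fires, +1 burnt (F count now 0)
Fire out after step 8
Initially T: 22, now '.': 29
Total burnt (originally-T cells now '.'): 21

Answer: 21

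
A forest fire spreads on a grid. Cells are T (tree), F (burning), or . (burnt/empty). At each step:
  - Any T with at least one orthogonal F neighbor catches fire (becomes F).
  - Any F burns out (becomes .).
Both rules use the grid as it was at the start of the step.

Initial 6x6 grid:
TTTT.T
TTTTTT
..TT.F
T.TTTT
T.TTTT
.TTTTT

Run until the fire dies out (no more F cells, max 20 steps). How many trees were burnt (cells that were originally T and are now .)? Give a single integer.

Answer: 26

Derivation:
Step 1: +2 fires, +1 burnt (F count now 2)
Step 2: +4 fires, +2 burnt (F count now 4)
Step 3: +4 fires, +4 burnt (F count now 4)
Step 4: +6 fires, +4 burnt (F count now 6)
Step 5: +5 fires, +6 burnt (F count now 5)
Step 6: +3 fires, +5 burnt (F count now 3)
Step 7: +2 fires, +3 burnt (F count now 2)
Step 8: +0 fires, +2 burnt (F count now 0)
Fire out after step 8
Initially T: 28, now '.': 34
Total burnt (originally-T cells now '.'): 26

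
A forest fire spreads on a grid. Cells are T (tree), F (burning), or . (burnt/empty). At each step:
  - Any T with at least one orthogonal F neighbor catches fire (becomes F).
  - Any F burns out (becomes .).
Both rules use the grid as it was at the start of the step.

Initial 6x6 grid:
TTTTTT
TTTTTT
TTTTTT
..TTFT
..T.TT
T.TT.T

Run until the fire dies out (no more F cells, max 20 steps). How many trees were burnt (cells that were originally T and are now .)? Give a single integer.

Answer: 27

Derivation:
Step 1: +4 fires, +1 burnt (F count now 4)
Step 2: +5 fires, +4 burnt (F count now 5)
Step 3: +6 fires, +5 burnt (F count now 6)
Step 4: +5 fires, +6 burnt (F count now 5)
Step 5: +4 fires, +5 burnt (F count now 4)
Step 6: +2 fires, +4 burnt (F count now 2)
Step 7: +1 fires, +2 burnt (F count now 1)
Step 8: +0 fires, +1 burnt (F count now 0)
Fire out after step 8
Initially T: 28, now '.': 35
Total burnt (originally-T cells now '.'): 27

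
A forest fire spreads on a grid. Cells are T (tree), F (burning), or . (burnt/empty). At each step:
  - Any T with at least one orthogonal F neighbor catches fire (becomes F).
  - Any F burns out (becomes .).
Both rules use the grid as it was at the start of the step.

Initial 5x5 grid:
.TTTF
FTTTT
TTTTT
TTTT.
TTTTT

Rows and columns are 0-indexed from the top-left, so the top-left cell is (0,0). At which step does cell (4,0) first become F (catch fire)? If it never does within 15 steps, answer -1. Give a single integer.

Step 1: cell (4,0)='T' (+4 fires, +2 burnt)
Step 2: cell (4,0)='T' (+7 fires, +4 burnt)
Step 3: cell (4,0)='F' (+4 fires, +7 burnt)
  -> target ignites at step 3
Step 4: cell (4,0)='.' (+3 fires, +4 burnt)
Step 5: cell (4,0)='.' (+2 fires, +3 burnt)
Step 6: cell (4,0)='.' (+1 fires, +2 burnt)
Step 7: cell (4,0)='.' (+0 fires, +1 burnt)
  fire out at step 7

3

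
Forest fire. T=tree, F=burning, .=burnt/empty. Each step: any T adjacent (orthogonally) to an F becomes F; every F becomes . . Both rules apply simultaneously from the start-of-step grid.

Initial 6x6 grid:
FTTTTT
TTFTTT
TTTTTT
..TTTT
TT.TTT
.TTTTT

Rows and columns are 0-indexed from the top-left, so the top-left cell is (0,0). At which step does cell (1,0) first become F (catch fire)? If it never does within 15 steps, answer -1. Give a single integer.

Step 1: cell (1,0)='F' (+6 fires, +2 burnt)
  -> target ignites at step 1
Step 2: cell (1,0)='.' (+6 fires, +6 burnt)
Step 3: cell (1,0)='.' (+4 fires, +6 burnt)
Step 4: cell (1,0)='.' (+4 fires, +4 burnt)
Step 5: cell (1,0)='.' (+3 fires, +4 burnt)
Step 6: cell (1,0)='.' (+3 fires, +3 burnt)
Step 7: cell (1,0)='.' (+2 fires, +3 burnt)
Step 8: cell (1,0)='.' (+1 fires, +2 burnt)
Step 9: cell (1,0)='.' (+1 fires, +1 burnt)
Step 10: cell (1,0)='.' (+0 fires, +1 burnt)
  fire out at step 10

1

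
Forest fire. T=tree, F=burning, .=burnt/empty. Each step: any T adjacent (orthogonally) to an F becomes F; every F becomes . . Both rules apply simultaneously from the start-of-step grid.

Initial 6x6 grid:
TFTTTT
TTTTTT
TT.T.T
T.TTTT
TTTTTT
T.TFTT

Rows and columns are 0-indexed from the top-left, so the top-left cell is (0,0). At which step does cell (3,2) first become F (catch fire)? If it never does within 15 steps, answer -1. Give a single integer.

Step 1: cell (3,2)='T' (+6 fires, +2 burnt)
Step 2: cell (3,2)='T' (+8 fires, +6 burnt)
Step 3: cell (3,2)='F' (+8 fires, +8 burnt)
  -> target ignites at step 3
Step 4: cell (3,2)='.' (+5 fires, +8 burnt)
Step 5: cell (3,2)='.' (+3 fires, +5 burnt)
Step 6: cell (3,2)='.' (+0 fires, +3 burnt)
  fire out at step 6

3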